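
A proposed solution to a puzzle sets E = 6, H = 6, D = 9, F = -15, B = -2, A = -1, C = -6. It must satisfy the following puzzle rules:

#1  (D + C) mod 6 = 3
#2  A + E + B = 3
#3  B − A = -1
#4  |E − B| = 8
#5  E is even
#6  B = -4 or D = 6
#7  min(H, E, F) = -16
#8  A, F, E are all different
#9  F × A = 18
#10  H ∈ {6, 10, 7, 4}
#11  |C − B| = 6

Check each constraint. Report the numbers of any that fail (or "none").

#1 D + C = 3; 3 mod 6 = 3 — holds.
#2 A + E + B = -1 + 6 + (-2) = 3 — holds.
#3 B − A = -2 − (-1) = -1 — holds.
#4 |6 − (-2)| = 8 — holds.
#5 E = 6 is even — holds.
#6 B = -2 ≠ -4 and D = 9 ≠ 6; both disjuncts false — fails.
#7 min(6, 6, -15) = -15, not -16 — fails.
#8 values -1, -15, 6 are pairwise distinct — holds.
#9 F × A = -15 × (-1) = 15, not 18 — fails.
#10 H = 6 is in {6, 10, 7, 4} — holds.
#11 |-6 − (-2)| = 4, not 6 — fails.

Constraints 6, 7, 9, and 11 are violated.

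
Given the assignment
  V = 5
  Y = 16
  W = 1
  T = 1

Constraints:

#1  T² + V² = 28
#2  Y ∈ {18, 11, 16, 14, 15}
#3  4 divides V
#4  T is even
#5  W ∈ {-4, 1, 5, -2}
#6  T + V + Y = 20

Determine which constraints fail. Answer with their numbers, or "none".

#1 T² + V² = 1² + 5² = 1 + 25 = 26, not 28 — violated.
#2 Y = 16 is in {18, 11, 16, 14, 15} — satisfied.
#3 5 = 4×1 + 1, so 4 does not divide 5 — violated.
#4 T = 1 is odd — violated.
#5 W = 1 is in {-4, 1, 5, -2} — satisfied.
#6 T + V + Y = 1 + 5 + 16 = 22, not 20 — violated.

The assignment fails constraints 1, 3, 4, and 6.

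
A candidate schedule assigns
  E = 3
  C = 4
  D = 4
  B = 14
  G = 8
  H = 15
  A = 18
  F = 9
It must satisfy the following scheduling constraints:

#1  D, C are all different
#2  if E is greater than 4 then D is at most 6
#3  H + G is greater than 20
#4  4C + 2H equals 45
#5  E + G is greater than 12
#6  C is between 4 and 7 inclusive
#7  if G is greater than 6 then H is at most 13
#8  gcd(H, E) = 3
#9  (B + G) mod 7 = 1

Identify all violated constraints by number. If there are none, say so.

Constraints 1, 4, 5, and 7 are violated.

#1 D = C = 4, not all different — fails.
#2 E = 3, not > 4; antecedent false, conditional vacuously true — holds.
#3 H + G = 15 + 8 = 23; 23 > 20 — holds.
#4 4C + 2H = 4(4) + 2(15) = 46, not 45 — fails.
#5 E + G = 3 + 8 = 11; 11 ≤ 12, bound 12 not met — fails.
#6 C = 4 lies in [4, 7] — holds.
#7 G = 8 > 6, so we need H ≤ 13; but H = 15 > 13 — fails.
#8 gcd(15, 3) = 3 — holds.
#9 B + G = 22; 22 mod 7 = 1 — holds.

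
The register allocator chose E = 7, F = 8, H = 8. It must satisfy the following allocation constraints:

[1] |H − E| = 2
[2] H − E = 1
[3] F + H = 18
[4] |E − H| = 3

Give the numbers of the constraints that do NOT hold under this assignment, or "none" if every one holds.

[1] |8 − 7| = 1, not 2 — violated.
[2] H − E = 8 − 7 = 1 — OK.
[3] F + H = 8 + 8 = 16, not 18 — violated.
[4] |7 − 8| = 1, not 3 — violated.

Constraints 1, 3, and 4 are violated.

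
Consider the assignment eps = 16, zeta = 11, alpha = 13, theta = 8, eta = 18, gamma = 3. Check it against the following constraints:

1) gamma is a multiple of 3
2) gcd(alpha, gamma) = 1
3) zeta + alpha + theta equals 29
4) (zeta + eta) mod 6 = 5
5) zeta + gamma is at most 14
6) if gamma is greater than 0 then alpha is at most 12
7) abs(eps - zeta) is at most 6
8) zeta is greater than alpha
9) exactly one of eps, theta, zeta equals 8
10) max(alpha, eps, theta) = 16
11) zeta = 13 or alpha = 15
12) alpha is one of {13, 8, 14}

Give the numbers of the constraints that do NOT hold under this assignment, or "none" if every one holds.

1) 3 / 3 = 1, so 3 divides 3  ✓
2) gcd(13, 3) = 1  ✓
3) zeta + alpha + theta = 11 + 13 + 8 = 32, not 29  ✗
4) zeta + eta = 29; 29 mod 6 = 5  ✓
5) zeta + gamma = 11 + 3 = 14; 14 ≤ 14  ✓
6) gamma = 3 > 0, so we need alpha ≤ 12; but alpha = 13 > 12  ✗
7) abs(16 - 11) = 5; 5 ≤ 6  ✓
8) zeta = 11, alpha = 13; 11 ≤ 13 (want >)  ✗
9) eps=16, theta=8, zeta=11; 1 of them equals 8  ✓
10) max(13, 16, 8) = 16  ✓
11) zeta = 11 ≠ 13 and alpha = 13 ≠ 15; both disjuncts false  ✗
12) alpha = 13 is in {13, 8, 14}  ✓

Constraints 3, 6, 8, 11 are violated.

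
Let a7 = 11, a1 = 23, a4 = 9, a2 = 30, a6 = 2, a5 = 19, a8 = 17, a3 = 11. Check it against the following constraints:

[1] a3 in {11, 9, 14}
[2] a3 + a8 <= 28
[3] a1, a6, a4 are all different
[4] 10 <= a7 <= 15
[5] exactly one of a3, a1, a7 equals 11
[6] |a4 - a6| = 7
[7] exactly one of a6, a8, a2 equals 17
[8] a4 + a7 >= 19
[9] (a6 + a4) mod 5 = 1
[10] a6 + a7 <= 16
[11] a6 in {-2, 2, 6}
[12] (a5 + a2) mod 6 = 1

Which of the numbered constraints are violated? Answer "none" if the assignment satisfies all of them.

Constraint 5 does not hold.

[1] a3 = 11 is in {11, 9, 14} — OK.
[2] a3 + a8 = 11 + 17 = 28; 28 ≤ 28 — OK.
[3] values 23, 2, 9 are pairwise distinct — OK.
[4] a7 = 11 lies in [10, 15] — OK.
[5] a3=11, a1=23, a7=11; 2 of them equal 11, not exactly one — violated.
[6] |9 - 2| = 7 — OK.
[7] a6=2, a8=17, a2=30; 1 of them equals 17 — OK.
[8] a4 + a7 = 9 + 11 = 20; 20 ≥ 19 — OK.
[9] a6 + a4 = 11; 11 mod 5 = 1 — OK.
[10] a6 + a7 = 2 + 11 = 13; 13 ≤ 16 — OK.
[11] a6 = 2 is in {-2, 2, 6} — OK.
[12] a5 + a2 = 49; 49 mod 6 = 1 — OK.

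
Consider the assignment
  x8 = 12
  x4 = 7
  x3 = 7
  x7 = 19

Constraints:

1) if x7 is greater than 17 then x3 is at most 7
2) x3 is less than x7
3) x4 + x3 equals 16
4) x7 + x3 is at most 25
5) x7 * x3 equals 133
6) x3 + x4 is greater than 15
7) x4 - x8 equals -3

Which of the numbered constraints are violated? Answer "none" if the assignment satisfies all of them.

1) x7 = 19 > 17, so we need x3 ≤ 7; x3 = 7 ≤ 7 — OK.
2) x3 = 7, x7 = 19; 7 < 19 — OK.
3) x4 + x3 = 7 + 7 = 14, not 16 — violated.
4) x7 + x3 = 19 + 7 = 26; 26 > 25, bound 25 not met — violated.
5) x7 * x3 = 19 * 7 = 133 — OK.
6) x3 + x4 = 7 + 7 = 14; 14 ≤ 15, bound 15 not met — violated.
7) x4 - x8 = 7 - 12 = -5, not -3 — violated.

The assignment fails constraints 3, 4, 6, and 7.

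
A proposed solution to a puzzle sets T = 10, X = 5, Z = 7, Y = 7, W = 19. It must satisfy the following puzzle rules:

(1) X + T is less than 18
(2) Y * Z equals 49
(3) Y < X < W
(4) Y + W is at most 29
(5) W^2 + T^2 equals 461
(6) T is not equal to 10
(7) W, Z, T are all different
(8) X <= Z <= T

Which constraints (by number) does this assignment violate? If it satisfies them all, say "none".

(1) X + T = 5 + 10 = 15; 15 < 18  yes
(2) Y * Z = 7 * 7 = 49  yes
(3) values 7, 5, 19; Y = 7 is not < X = 5  no
(4) Y + W = 7 + 19 = 26; 26 ≤ 29  yes
(5) W^2 + T^2 = 19^2 + 10^2 = 361 + 100 = 461  yes
(6) T = 10, but 10 is required to differ  no
(7) values 19, 7, 10 are pairwise distinct  yes
(8) values 5 <= 7 <= 10  yes

No — constraints 3 and 6 are not satisfied.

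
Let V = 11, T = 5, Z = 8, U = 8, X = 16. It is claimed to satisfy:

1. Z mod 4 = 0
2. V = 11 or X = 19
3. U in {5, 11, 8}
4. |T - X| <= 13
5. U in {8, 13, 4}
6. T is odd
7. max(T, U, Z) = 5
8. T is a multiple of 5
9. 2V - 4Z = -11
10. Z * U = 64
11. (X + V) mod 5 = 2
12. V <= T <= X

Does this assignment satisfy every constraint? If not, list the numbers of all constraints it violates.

The assignment fails constraints 7, 9, 12.

1. 8 mod 4 = 0 — OK.
2. V = 11 = 11 (first disjunct) — OK.
3. U = 8 is in {5, 11, 8} — OK.
4. |5 - 16| = 11; 11 ≤ 13 — OK.
5. U = 8 is in {8, 13, 4} — OK.
6. T = 5 is odd — OK.
7. max(5, 8, 8) = 8, not 5 — violated.
8. 5 / 5 = 1, so 5 divides 5 — OK.
9. 2V - 4Z = 2(11) - 4(8) = -10, not -11 — violated.
10. Z * U = 8 * 8 = 64 — OK.
11. X + V = 27; 27 mod 5 = 2 — OK.
12. values 11, 5, 16; V = 11 is not <= T = 5 — violated.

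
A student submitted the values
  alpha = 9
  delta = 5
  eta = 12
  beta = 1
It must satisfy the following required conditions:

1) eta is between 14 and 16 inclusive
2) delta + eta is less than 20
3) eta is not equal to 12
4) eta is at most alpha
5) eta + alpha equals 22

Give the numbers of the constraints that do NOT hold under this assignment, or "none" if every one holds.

Constraints 1, 3, 4, 5 do not hold.

1) eta = 12 is outside [14, 16] — does not hold.
2) delta + eta = 5 + 12 = 17; 17 < 20 — holds.
3) eta = 12, but 12 is required to differ — does not hold.
4) eta = 12, alpha = 9; 12 > 9 (want ≤) — does not hold.
5) eta + alpha = 12 + 9 = 21, not 22 — does not hold.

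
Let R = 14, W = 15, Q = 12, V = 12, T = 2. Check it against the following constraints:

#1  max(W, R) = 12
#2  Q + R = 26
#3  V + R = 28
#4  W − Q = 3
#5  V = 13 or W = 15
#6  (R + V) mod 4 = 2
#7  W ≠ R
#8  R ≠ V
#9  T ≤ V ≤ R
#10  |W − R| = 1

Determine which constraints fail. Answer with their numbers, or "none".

Violated: 1 and 3.

#1 max(15, 14) = 15, not 12 — fails.
#2 Q + R = 12 + 14 = 26 — holds.
#3 V + R = 12 + 14 = 26, not 28 — fails.
#4 W − Q = 15 − 12 = 3 — holds.
#5 V = 12 ≠ 13, but W = 15 = 15 (second disjunct) — holds.
#6 R + V = 26; 26 mod 4 = 2 — holds.
#7 W = 15, R = 14; distinct — holds.
#8 R = 14, V = 12; distinct — holds.
#9 values 2 ≤ 12 ≤ 14 — holds.
#10 |15 − 14| = 1 — holds.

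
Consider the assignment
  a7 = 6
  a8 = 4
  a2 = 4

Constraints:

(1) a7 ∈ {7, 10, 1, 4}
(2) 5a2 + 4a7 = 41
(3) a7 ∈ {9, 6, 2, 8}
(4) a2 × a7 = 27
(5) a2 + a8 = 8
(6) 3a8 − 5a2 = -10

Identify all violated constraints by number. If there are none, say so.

No — constraints 1, 2, 4, and 6 are not satisfied.

(1) a7 = 6 is not in {7, 10, 1, 4} — violated.
(2) 5a2 + 4a7 = 5(4) + 4(6) = 44, not 41 — violated.
(3) a7 = 6 is in {9, 6, 2, 8} — OK.
(4) a2 × a7 = 4 × 6 = 24, not 27 — violated.
(5) a2 + a8 = 4 + 4 = 8 — OK.
(6) 3a8 − 5a2 = 3(4) − 5(4) = -8, not -10 — violated.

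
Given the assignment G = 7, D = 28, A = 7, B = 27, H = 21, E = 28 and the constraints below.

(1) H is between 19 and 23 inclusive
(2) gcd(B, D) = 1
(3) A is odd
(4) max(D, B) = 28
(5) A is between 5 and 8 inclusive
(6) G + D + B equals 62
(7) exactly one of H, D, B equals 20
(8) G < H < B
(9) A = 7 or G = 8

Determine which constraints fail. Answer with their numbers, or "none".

No — constraint 7 is not satisfied.

(1) H = 21 lies in [19, 23]  yes
(2) gcd(27, 28) = 1  yes
(3) A = 7 is odd  yes
(4) max(28, 27) = 28  yes
(5) A = 7 lies in [5, 8]  yes
(6) G + D + B = 7 + 28 + 27 = 62  yes
(7) H=21, D=28, B=27; 0 of them equal 20, not exactly one  no
(8) values 7 < 21 < 27  yes
(9) A = 7 = 7 (first disjunct)  yes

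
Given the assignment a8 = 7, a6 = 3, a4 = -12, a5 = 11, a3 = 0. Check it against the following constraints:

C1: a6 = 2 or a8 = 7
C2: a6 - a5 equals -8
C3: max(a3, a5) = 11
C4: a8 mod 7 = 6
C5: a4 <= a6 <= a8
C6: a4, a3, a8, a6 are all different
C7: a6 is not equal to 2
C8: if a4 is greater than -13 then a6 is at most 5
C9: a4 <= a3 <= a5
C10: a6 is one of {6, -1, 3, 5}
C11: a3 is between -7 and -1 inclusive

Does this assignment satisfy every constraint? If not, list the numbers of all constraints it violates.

No — constraints 4 and 11 are not satisfied.

C1: a6 = 3 ≠ 2, but a8 = 7 = 7 (second disjunct) — satisfied.
C2: a6 - a5 = 3 - 11 = -8 — satisfied.
C3: max(0, 11) = 11 — satisfied.
C4: 7 mod 7 = 0, not 6 — violated.
C5: values -12 <= 3 <= 7 — satisfied.
C6: values -12, 0, 7, 3 are pairwise distinct — satisfied.
C7: a6 = 3, and 3 ≠ 2 — satisfied.
C8: a4 = -12 > -13, so we need a6 ≤ 5; a6 = 3 ≤ 5 — satisfied.
C9: values -12 <= 0 <= 11 — satisfied.
C10: a6 = 3 is in {6, -1, 3, 5} — satisfied.
C11: a3 = 0 is outside [-7, -1] — violated.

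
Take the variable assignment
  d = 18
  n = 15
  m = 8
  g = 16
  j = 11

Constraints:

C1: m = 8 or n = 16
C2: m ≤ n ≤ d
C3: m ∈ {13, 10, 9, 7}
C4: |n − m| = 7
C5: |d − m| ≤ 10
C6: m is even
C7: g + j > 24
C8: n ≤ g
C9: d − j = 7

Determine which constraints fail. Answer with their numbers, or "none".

C1: m = 8 = 8 (first disjunct)  OK
C2: values 8 ≤ 15 ≤ 18  OK
C3: m = 8 is not in {13, 10, 9, 7}  FAIL
C4: |15 − 8| = 7  OK
C5: |18 − 8| = 10; 10 ≤ 10  OK
C6: m = 8 is even  OK
C7: g + j = 16 + 11 = 27; 27 > 24  OK
C8: n = 15, g = 16; 15 ≤ 16  OK
C9: d − j = 18 − 11 = 7  OK

Constraint 3 is violated.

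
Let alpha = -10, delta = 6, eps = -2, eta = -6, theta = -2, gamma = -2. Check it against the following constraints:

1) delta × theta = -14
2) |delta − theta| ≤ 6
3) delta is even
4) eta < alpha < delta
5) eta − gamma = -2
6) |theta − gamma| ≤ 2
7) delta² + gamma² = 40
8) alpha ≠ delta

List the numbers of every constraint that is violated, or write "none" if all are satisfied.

Constraints 1, 2, 4, and 5 do not hold.

1) delta × theta = 6 × (-2) = -12, not -14 — violated.
2) |6 − (-2)| = 8; 8 > 6, exceeds bound 6 — violated.
3) delta = 6 is even — satisfied.
4) values -6, -10, 6; eta = -6 is not < alpha = -10 — violated.
5) eta − gamma = -6 − (-2) = -4, not -2 — violated.
6) |-2 − (-2)| = 0; 0 ≤ 2 — satisfied.
7) delta² + gamma² = 6² + (-2)² = 36 + 4 = 40 — satisfied.
8) alpha = -10, delta = 6; distinct — satisfied.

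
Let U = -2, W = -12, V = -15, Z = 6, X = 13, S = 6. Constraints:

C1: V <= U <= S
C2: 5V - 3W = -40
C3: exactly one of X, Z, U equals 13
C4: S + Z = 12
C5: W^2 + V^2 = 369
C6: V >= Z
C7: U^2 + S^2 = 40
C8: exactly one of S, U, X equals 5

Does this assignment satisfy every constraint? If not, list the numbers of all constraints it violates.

C1: values -15 <= -2 <= 6  true
C2: 5V - 3W = 5(-15) - 3(-12) = -39, not -40  false
C3: X=13, Z=6, U=-2; 1 of them equals 13  true
C4: S + Z = 6 + 6 = 12  true
C5: W^2 + V^2 = (-12)^2 + (-15)^2 = 144 + 225 = 369  true
C6: V = -15, Z = 6; -15 < 6 (want ≥)  false
C7: U^2 + S^2 = (-2)^2 + 6^2 = 4 + 36 = 40  true
C8: S=6, U=-2, X=13; 0 of them equal 5, not exactly one  false

Constraints 2, 6, and 8 do not hold.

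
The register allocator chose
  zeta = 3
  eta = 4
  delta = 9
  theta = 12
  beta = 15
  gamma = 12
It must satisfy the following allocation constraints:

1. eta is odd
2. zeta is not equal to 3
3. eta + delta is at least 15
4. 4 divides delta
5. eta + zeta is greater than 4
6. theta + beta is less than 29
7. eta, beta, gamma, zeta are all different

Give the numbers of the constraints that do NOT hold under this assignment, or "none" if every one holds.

1. eta = 4 is even  fails
2. zeta = 3, but 3 is required to differ  fails
3. eta + delta = 4 + 9 = 13; 13 < 15, bound 15 not met  fails
4. 9 = 4*2 + 1, so 4 does not divide 9  fails
5. eta + zeta = 4 + 3 = 7; 7 > 4  holds
6. theta + beta = 12 + 15 = 27; 27 < 29  holds
7. values 4, 15, 12, 3 are pairwise distinct  holds

Constraints 1, 2, 3, and 4 do not hold.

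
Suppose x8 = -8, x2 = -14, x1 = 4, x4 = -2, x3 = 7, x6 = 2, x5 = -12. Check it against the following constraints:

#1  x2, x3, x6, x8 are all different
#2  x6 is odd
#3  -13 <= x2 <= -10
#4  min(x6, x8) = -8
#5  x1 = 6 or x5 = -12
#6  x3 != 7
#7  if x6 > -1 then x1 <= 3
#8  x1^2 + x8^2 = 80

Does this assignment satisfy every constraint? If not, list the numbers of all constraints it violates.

#1 values -14, 7, 2, -8 are pairwise distinct  ✔
#2 x6 = 2 is even  ✘
#3 x2 = -14 is outside [-13, -10]  ✘
#4 min(2, -8) = -8  ✔
#5 x1 = 4 ≠ 6, but x5 = -12 = -12 (second disjunct)  ✔
#6 x3 = 7, but 7 is required to differ  ✘
#7 x6 = 2 > -1, so we need x1 ≤ 3; but x1 = 4 > 3  ✘
#8 x1^2 + x8^2 = 4^2 + (-8)^2 = 16 + 64 = 80  ✔

No — constraints 2, 3, 6, and 7 are not satisfied.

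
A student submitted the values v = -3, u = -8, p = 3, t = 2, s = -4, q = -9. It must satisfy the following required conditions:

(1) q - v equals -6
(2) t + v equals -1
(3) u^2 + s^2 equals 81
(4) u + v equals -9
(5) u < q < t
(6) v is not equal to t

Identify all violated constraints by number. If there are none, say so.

The assignment fails constraints 3, 4, 5.

(1) q - v = -9 - (-3) = -6 — satisfied.
(2) t + v = 2 + (-3) = -1 — satisfied.
(3) u^2 + s^2 = (-8)^2 + (-4)^2 = 64 + 16 = 80, not 81 — violated.
(4) u + v = -8 + (-3) = -11, not -9 — violated.
(5) values -8, -9, 2; u = -8 is not < q = -9 — violated.
(6) v = -3, t = 2; distinct — satisfied.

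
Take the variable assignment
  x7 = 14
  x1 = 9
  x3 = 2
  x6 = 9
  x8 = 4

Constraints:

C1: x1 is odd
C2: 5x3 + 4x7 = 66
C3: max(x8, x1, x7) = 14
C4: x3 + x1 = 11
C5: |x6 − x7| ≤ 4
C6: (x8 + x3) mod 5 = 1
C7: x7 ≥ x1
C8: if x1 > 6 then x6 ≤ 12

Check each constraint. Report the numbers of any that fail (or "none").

Constraint 5 is violated.

C1: x1 = 9 is odd  yes
C2: 5x3 + 4x7 = 5(2) + 4(14) = 66  yes
C3: max(4, 9, 14) = 14  yes
C4: x3 + x1 = 2 + 9 = 11  yes
C5: |9 − 14| = 5; 5 > 4, exceeds bound 4  no
C6: x8 + x3 = 6; 6 mod 5 = 1  yes
C7: x7 = 14, x1 = 9; 14 ≥ 9  yes
C8: x1 = 9 > 6, so we need x6 ≤ 12; x6 = 9 ≤ 12  yes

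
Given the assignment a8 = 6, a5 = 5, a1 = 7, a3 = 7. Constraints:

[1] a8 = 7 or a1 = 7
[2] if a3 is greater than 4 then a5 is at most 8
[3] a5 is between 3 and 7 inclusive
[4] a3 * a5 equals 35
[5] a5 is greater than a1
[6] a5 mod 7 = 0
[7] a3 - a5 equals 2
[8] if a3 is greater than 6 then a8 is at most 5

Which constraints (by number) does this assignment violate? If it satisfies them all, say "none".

Violated: 5, 6, and 8.

[1] a8 = 6 ≠ 7, but a1 = 7 = 7 (second disjunct)  yes
[2] a3 = 7 > 4, so we need a5 ≤ 8; a5 = 5 ≤ 8  yes
[3] a5 = 5 lies in [3, 7]  yes
[4] a3 * a5 = 7 * 5 = 35  yes
[5] a5 = 5, a1 = 7; 5 ≤ 7 (want >)  no
[6] 5 mod 7 = 5, not 0  no
[7] a3 - a5 = 7 - 5 = 2  yes
[8] a3 = 7 > 6, so we need a8 ≤ 5; but a8 = 6 > 5  no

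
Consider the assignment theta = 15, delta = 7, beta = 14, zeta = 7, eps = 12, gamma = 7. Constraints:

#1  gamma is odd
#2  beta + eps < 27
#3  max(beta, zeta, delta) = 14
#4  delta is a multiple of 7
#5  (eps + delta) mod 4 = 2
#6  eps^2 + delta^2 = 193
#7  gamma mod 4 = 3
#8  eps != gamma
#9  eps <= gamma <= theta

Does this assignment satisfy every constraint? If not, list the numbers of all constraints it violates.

#1 gamma = 7 is odd  OK
#2 beta + eps = 14 + 12 = 26; 26 < 27  OK
#3 max(14, 7, 7) = 14  OK
#4 7 / 7 = 1, so 7 divides 7  OK
#5 eps + delta = 19; 19 mod 4 = 3, not 2  FAIL
#6 eps^2 + delta^2 = 12^2 + 7^2 = 144 + 49 = 193  OK
#7 7 mod 4 = 3  OK
#8 eps = 12, gamma = 7; distinct  OK
#9 values 12, 7, 15; eps = 12 is not <= gamma = 7  FAIL

Violated: 5, 9.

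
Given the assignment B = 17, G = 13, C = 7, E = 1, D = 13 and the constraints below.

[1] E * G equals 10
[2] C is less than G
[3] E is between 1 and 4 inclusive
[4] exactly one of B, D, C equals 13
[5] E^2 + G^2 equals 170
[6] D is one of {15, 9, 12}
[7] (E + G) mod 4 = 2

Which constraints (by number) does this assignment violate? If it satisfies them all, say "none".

[1] E * G = 1 * 13 = 13, not 10 — violated.
[2] C = 7, G = 13; 7 < 13 — satisfied.
[3] E = 1 lies in [1, 4] — satisfied.
[4] B=17, D=13, C=7; 1 of them equals 13 — satisfied.
[5] E^2 + G^2 = 1^2 + 13^2 = 1 + 169 = 170 — satisfied.
[6] D = 13 is not in {15, 9, 12} — violated.
[7] E + G = 14; 14 mod 4 = 2 — satisfied.

Constraints 1, 6 do not hold.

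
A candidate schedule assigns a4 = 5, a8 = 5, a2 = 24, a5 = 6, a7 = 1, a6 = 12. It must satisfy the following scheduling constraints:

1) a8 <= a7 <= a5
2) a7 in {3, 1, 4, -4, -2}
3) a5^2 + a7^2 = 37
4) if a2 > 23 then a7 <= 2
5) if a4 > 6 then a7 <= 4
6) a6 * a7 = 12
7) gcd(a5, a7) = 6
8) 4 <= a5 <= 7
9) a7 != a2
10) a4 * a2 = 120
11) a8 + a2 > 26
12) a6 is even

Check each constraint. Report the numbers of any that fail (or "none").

No — constraints 1, 7 are not satisfied.

1) values 5, 1, 6; a8 = 5 is not <= a7 = 1 — violated.
2) a7 = 1 is in {3, 1, 4, -4, -2} — OK.
3) a5^2 + a7^2 = 6^2 + 1^2 = 36 + 1 = 37 — OK.
4) a2 = 24 > 23, so we need a7 ≤ 2; a7 = 1 ≤ 2 — OK.
5) a4 = 5, not > 6; antecedent false, conditional vacuously true — OK.
6) a6 * a7 = 12 * 1 = 12 — OK.
7) gcd(6, 1) = 1, not 6 — violated.
8) a5 = 6 lies in [4, 7] — OK.
9) a7 = 1, a2 = 24; distinct — OK.
10) a4 * a2 = 5 * 24 = 120 — OK.
11) a8 + a2 = 5 + 24 = 29; 29 > 26 — OK.
12) a6 = 12 is even — OK.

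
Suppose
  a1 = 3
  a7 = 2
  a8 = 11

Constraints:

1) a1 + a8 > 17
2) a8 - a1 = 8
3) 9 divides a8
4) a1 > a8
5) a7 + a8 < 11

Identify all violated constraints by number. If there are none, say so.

Constraints 1, 3, 4, and 5 do not hold.

1) a1 + a8 = 3 + 11 = 14; 14 ≤ 17, bound 17 not met — violated.
2) a8 - a1 = 11 - 3 = 8 — OK.
3) 11 = 9*1 + 2, so 9 does not divide 11 — violated.
4) a1 = 3, a8 = 11; 3 ≤ 11 (want >) — violated.
5) a7 + a8 = 2 + 11 = 13; 13 ≥ 11, bound 11 not met — violated.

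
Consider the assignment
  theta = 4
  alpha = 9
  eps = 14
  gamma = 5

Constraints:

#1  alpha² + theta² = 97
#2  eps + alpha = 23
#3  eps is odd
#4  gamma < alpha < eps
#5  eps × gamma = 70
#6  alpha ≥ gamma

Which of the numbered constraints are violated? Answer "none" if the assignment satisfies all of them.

#1 alpha² + theta² = 9² + 4² = 81 + 16 = 97 — satisfied.
#2 eps + alpha = 14 + 9 = 23 — satisfied.
#3 eps = 14 is even — violated.
#4 values 5 < 9 < 14 — satisfied.
#5 eps × gamma = 14 × 5 = 70 — satisfied.
#6 alpha = 9, gamma = 5; 9 ≥ 5 — satisfied.

Violated: 3.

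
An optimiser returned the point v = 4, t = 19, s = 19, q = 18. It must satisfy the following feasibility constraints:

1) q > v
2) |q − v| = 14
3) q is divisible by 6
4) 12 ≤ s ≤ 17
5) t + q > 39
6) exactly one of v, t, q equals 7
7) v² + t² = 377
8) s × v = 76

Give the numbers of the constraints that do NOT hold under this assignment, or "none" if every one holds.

The assignment fails constraints 4, 5, and 6.

1) q = 18, v = 4; 18 > 4  ✓
2) |18 − 4| = 14  ✓
3) 18 / 6 = 3, so 6 divides 18  ✓
4) s = 19 is outside [12, 17]  ✗
5) t + q = 19 + 18 = 37; 37 ≤ 39, bound 39 not met  ✗
6) v=4, t=19, q=18; 0 of them equal 7, not exactly one  ✗
7) v² + t² = 4² + 19² = 16 + 361 = 377  ✓
8) s × v = 19 × 4 = 76  ✓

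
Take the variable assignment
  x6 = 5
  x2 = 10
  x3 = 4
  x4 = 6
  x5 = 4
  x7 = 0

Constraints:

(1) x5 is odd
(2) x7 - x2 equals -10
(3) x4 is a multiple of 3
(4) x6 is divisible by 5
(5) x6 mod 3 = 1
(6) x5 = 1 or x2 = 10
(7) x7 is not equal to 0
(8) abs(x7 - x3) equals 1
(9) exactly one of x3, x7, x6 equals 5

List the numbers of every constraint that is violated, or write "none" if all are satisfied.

(1) x5 = 4 is even — fails.
(2) x7 - x2 = 0 - 10 = -10 — holds.
(3) 6 / 3 = 2, so 3 divides 6 — holds.
(4) 5 / 5 = 1, so 5 divides 5 — holds.
(5) 5 mod 3 = 2, not 1 — fails.
(6) x5 = 4 ≠ 1, but x2 = 10 = 10 (second disjunct) — holds.
(7) x7 = 0, but 0 is required to differ — fails.
(8) abs(0 - 4) = 4, not 1 — fails.
(9) x3=4, x7=0, x6=5; 1 of them equals 5 — holds.

Constraints 1, 5, 7, and 8 do not hold.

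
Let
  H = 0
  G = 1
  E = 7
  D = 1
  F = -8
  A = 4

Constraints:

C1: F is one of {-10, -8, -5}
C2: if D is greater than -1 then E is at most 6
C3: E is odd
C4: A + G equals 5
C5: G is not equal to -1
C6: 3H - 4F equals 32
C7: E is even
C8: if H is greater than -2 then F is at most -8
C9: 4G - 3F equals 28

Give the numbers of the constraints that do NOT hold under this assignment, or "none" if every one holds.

C1: F = -8 is in {-10, -8, -5}  OK
C2: D = 1 > -1, so we need E ≤ 6; but E = 7 > 6  FAIL
C3: E = 7 is odd  OK
C4: A + G = 4 + 1 = 5  OK
C5: G = 1, and 1 ≠ -1  OK
C6: 3H - 4F = 3(0) - 4(-8) = 32  OK
C7: E = 7 is odd  FAIL
C8: H = 0 > -2, so we need F ≤ -8; F = -8 ≤ -8  OK
C9: 4G - 3F = 4(1) - 3(-8) = 28  OK

No — constraints 2, 7 are not satisfied.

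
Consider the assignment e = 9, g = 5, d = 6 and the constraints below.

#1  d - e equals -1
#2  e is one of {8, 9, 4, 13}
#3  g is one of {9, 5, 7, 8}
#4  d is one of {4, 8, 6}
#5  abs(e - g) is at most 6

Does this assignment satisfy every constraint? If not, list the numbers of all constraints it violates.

#1 d - e = 6 - 9 = -3, not -1 — fails.
#2 e = 9 is in {8, 9, 4, 13} — holds.
#3 g = 5 is in {9, 5, 7, 8} — holds.
#4 d = 6 is in {4, 8, 6} — holds.
#5 abs(9 - 5) = 4; 4 ≤ 6 — holds.

No — constraint 1 is not satisfied.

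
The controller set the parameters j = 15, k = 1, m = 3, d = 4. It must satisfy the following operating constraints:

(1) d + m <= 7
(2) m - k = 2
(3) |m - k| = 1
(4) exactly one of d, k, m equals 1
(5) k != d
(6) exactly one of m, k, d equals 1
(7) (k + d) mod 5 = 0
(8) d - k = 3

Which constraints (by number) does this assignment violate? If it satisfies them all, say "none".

(1) d + m = 4 + 3 = 7; 7 ≤ 7  holds
(2) m - k = 3 - 1 = 2  holds
(3) |3 - 1| = 2, not 1  fails
(4) d=4, k=1, m=3; 1 of them equals 1  holds
(5) k = 1, d = 4; distinct  holds
(6) m=3, k=1, d=4; 1 of them equals 1  holds
(7) k + d = 5; 5 mod 5 = 0  holds
(8) d - k = 4 - 1 = 3  holds

Constraint 3 is violated.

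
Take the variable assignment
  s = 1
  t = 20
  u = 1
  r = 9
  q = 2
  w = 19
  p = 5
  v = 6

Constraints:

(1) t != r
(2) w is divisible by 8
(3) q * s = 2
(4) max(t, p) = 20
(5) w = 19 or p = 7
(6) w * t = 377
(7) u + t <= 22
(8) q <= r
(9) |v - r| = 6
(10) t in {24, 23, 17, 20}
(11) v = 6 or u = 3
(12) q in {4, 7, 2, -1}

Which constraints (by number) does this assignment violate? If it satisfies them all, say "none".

No — constraints 2, 6, 9 are not satisfied.

(1) t = 20, r = 9; distinct  OK
(2) 19 = 8*2 + 3, so 8 does not divide 19  FAIL
(3) q * s = 2 * 1 = 2  OK
(4) max(20, 5) = 20  OK
(5) w = 19 = 19 (first disjunct)  OK
(6) w * t = 19 * 20 = 380, not 377  FAIL
(7) u + t = 1 + 20 = 21; 21 ≤ 22  OK
(8) q = 2, r = 9; 2 ≤ 9  OK
(9) |6 - 9| = 3, not 6  FAIL
(10) t = 20 is in {24, 23, 17, 20}  OK
(11) v = 6 = 6 (first disjunct)  OK
(12) q = 2 is in {4, 7, 2, -1}  OK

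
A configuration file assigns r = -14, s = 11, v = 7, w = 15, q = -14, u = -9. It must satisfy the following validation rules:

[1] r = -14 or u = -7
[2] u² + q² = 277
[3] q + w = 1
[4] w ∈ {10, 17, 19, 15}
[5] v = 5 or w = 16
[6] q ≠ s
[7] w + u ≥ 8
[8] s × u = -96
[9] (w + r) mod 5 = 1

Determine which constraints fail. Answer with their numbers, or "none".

[1] r = -14 = -14 (first disjunct)  ✓
[2] u² + q² = (-9)² + (-14)² = 81 + 196 = 277  ✓
[3] q + w = -14 + 15 = 1  ✓
[4] w = 15 is in {10, 17, 19, 15}  ✓
[5] v = 7 ≠ 5 and w = 15 ≠ 16; both disjuncts false  ✗
[6] q = -14, s = 11; distinct  ✓
[7] w + u = 15 + (-9) = 6; 6 < 8, bound 8 not met  ✗
[8] s × u = 11 × (-9) = -99, not -96  ✗
[9] w + r = 1; 1 mod 5 = 1  ✓

No — constraints 5, 7, and 8 are not satisfied.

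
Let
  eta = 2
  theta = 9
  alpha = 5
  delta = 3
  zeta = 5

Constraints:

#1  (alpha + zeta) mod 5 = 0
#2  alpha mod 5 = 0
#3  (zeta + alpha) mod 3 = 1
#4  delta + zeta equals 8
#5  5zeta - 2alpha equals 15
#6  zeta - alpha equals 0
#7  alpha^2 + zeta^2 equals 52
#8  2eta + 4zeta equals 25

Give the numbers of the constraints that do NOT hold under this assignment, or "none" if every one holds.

#1 alpha + zeta = 10; 10 mod 5 = 0  true
#2 5 mod 5 = 0  true
#3 zeta + alpha = 10; 10 mod 3 = 1  true
#4 delta + zeta = 3 + 5 = 8  true
#5 5zeta - 2alpha = 5(5) - 2(5) = 15  true
#6 zeta - alpha = 5 - 5 = 0  true
#7 alpha^2 + zeta^2 = 5^2 + 5^2 = 25 + 25 = 50, not 52  false
#8 2eta + 4zeta = 2(2) + 4(5) = 24, not 25  false

Constraints 7 and 8 are violated.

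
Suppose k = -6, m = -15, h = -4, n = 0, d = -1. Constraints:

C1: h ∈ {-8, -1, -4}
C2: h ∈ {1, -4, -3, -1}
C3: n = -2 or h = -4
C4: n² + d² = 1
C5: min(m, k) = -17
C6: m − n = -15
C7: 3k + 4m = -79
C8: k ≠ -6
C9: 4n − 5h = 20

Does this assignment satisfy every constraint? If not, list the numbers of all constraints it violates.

C1: h = -4 is in {-8, -1, -4} — holds.
C2: h = -4 is in {1, -4, -3, -1} — holds.
C3: n = 0 ≠ -2, but h = -4 = -4 (second disjunct) — holds.
C4: n² + d² = 0² + (-1)² = 0 + 1 = 1 — holds.
C5: min(-15, -6) = -15, not -17 — does not hold.
C6: m − n = -15 − 0 = -15 — holds.
C7: 3k + 4m = 3(-6) + 4(-15) = -78, not -79 — does not hold.
C8: k = -6, but -6 is required to differ — does not hold.
C9: 4n − 5h = 4(0) − 5(-4) = 20 — holds.

No — constraints 5, 7, and 8 are not satisfied.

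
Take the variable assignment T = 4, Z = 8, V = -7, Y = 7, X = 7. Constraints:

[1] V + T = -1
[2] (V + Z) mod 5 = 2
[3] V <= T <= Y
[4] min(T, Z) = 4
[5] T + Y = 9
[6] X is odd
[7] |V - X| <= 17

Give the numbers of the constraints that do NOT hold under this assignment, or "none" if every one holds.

[1] V + T = -7 + 4 = -3, not -1  false
[2] V + Z = 1; 1 mod 5 = 1, not 2  false
[3] values -7 <= 4 <= 7  true
[4] min(4, 8) = 4  true
[5] T + Y = 4 + 7 = 11, not 9  false
[6] X = 7 is odd  true
[7] |-7 - 7| = 14; 14 ≤ 17  true

Violated: 1, 2, 5.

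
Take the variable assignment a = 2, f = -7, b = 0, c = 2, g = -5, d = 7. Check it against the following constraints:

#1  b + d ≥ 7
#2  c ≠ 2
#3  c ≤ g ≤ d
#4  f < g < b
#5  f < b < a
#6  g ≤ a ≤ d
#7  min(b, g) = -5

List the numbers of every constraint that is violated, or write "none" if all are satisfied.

Violated: 2 and 3.

#1 b + d = 0 + 7 = 7; 7 ≥ 7 — satisfied.
#2 c = 2, but 2 is required to differ — violated.
#3 values 2, -5, 7; c = 2 is not ≤ g = -5 — violated.
#4 values -7 < -5 < 0 — satisfied.
#5 values -7 < 0 < 2 — satisfied.
#6 values -5 ≤ 2 ≤ 7 — satisfied.
#7 min(0, -5) = -5 — satisfied.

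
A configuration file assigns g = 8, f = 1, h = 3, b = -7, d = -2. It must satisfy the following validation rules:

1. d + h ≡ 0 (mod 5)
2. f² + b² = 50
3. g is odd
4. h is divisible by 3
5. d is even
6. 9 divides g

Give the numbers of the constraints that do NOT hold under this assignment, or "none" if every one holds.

Constraints 1, 3, and 6 are violated.

1. d + h = 1; 1 mod 5 = 1, not 0  fails
2. f² + b² = 1² + (-7)² = 1 + 49 = 50  holds
3. g = 8 is even  fails
4. 3 / 3 = 1, so 3 divides 3  holds
5. d = -2 is even  holds
6. 8 = 9×0 + 8, so 9 does not divide 8  fails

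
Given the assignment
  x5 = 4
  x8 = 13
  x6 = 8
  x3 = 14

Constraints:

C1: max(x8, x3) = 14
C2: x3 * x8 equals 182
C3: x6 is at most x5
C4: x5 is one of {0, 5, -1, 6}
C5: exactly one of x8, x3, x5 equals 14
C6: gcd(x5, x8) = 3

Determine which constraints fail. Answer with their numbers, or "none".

Constraints 3, 4, 6 are violated.

C1: max(13, 14) = 14  ✓
C2: x3 * x8 = 14 * 13 = 182  ✓
C3: x6 = 8, x5 = 4; 8 > 4 (want ≤)  ✗
C4: x5 = 4 is not in {0, 5, -1, 6}  ✗
C5: x8=13, x3=14, x5=4; 1 of them equals 14  ✓
C6: gcd(4, 13) = 1, not 3  ✗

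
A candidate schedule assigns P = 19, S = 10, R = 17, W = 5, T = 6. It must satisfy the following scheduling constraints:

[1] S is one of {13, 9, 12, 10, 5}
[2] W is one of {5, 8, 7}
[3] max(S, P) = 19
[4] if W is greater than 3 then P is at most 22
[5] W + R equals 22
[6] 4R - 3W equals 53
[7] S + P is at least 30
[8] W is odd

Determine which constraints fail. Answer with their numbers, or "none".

[1] S = 10 is in {13, 9, 12, 10, 5} — holds.
[2] W = 5 is in {5, 8, 7} — holds.
[3] max(10, 19) = 19 — holds.
[4] W = 5 > 3, so we need P ≤ 22; P = 19 ≤ 22 — holds.
[5] W + R = 5 + 17 = 22 — holds.
[6] 4R - 3W = 4(17) - 3(5) = 53 — holds.
[7] S + P = 10 + 19 = 29; 29 < 30, bound 30 not met — does not hold.
[8] W = 5 is odd — holds.

No — constraint 7 is not satisfied.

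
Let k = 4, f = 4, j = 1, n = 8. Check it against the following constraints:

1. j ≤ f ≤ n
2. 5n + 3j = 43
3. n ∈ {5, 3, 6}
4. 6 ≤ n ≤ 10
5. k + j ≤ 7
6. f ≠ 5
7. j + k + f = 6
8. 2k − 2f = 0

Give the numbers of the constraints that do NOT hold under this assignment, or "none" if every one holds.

Violated: 3, 7.

1. values 1 ≤ 4 ≤ 8  holds
2. 5n + 3j = 5(8) + 3(1) = 43  holds
3. n = 8 is not in {5, 3, 6}  fails
4. n = 8 lies in [6, 10]  holds
5. k + j = 4 + 1 = 5; 5 ≤ 7  holds
6. f = 4, and 4 ≠ 5  holds
7. j + k + f = 1 + 4 + 4 = 9, not 6  fails
8. 2k − 2f = 2(4) − 2(4) = 0  holds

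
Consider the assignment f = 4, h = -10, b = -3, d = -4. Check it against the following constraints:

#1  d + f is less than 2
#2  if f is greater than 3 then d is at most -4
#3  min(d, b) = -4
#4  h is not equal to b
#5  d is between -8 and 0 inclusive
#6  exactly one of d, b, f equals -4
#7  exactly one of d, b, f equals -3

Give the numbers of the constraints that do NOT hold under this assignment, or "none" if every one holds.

#1 d + f = -4 + 4 = 0; 0 < 2 — holds.
#2 f = 4 > 3, so we need d ≤ -4; d = -4 ≤ -4 — holds.
#3 min(-4, -3) = -4 — holds.
#4 h = -10, b = -3; distinct — holds.
#5 d = -4 lies in [-8, 0] — holds.
#6 d=-4, b=-3, f=4; 1 of them equals -4 — holds.
#7 d=-4, b=-3, f=4; 1 of them equals -3 — holds.

None — every constraint holds.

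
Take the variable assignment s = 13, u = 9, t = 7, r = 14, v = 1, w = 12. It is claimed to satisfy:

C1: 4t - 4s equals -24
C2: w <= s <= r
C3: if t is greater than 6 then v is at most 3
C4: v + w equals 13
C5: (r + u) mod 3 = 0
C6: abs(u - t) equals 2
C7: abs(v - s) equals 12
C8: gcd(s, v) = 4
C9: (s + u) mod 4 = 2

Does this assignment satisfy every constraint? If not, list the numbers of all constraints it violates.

C1: 4t - 4s = 4(7) - 4(13) = -24 — holds.
C2: values 12 <= 13 <= 14 — holds.
C3: t = 7 > 6, so we need v ≤ 3; v = 1 ≤ 3 — holds.
C4: v + w = 1 + 12 = 13 — holds.
C5: r + u = 23; 23 mod 3 = 2, not 0 — fails.
C6: abs(9 - 7) = 2 — holds.
C7: abs(1 - 13) = 12 — holds.
C8: gcd(13, 1) = 1, not 4 — fails.
C9: s + u = 22; 22 mod 4 = 2 — holds.

The assignment fails constraints 5 and 8.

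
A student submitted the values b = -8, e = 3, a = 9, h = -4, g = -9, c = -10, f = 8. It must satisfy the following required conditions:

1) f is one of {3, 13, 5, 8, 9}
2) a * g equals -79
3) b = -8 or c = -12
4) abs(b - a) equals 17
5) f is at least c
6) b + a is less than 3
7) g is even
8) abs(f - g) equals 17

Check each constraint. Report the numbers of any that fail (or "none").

1) f = 8 is in {3, 13, 5, 8, 9} — holds.
2) a * g = 9 * (-9) = -81, not -79 — does not hold.
3) b = -8 = -8 (first disjunct) — holds.
4) abs(-8 - 9) = 17 — holds.
5) f = 8, c = -10; 8 ≥ -10 — holds.
6) b + a = -8 + 9 = 1; 1 < 3 — holds.
7) g = -9 is odd — does not hold.
8) abs(8 - (-9)) = 17 — holds.

Violated: 2 and 7.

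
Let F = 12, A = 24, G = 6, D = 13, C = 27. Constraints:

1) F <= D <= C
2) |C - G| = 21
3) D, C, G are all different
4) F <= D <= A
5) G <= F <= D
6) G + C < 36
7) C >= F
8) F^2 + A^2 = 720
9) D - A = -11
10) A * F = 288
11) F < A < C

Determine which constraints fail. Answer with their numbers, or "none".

The assignment satisfies every constraint.

1) values 12 <= 13 <= 27 — OK.
2) |27 - 6| = 21 — OK.
3) values 13, 27, 6 are pairwise distinct — OK.
4) values 12 <= 13 <= 24 — OK.
5) values 6 <= 12 <= 13 — OK.
6) G + C = 6 + 27 = 33; 33 < 36 — OK.
7) C = 27, F = 12; 27 ≥ 12 — OK.
8) F^2 + A^2 = 12^2 + 24^2 = 144 + 576 = 720 — OK.
9) D - A = 13 - 24 = -11 — OK.
10) A * F = 24 * 12 = 288 — OK.
11) values 12 < 24 < 27 — OK.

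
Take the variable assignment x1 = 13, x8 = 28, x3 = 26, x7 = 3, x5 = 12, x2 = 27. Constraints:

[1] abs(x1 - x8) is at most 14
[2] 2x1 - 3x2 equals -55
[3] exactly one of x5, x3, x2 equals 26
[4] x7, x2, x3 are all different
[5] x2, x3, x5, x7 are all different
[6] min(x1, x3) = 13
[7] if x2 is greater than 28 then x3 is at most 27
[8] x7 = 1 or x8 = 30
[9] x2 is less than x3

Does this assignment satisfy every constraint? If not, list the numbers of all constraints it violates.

Constraints 1, 8, 9 are violated.

[1] abs(13 - 28) = 15; 15 > 14, exceeds bound 14 — violated.
[2] 2x1 - 3x2 = 2(13) - 3(27) = -55 — satisfied.
[3] x5=12, x3=26, x2=27; 1 of them equals 26 — satisfied.
[4] values 3, 27, 26 are pairwise distinct — satisfied.
[5] values 27, 26, 12, 3 are pairwise distinct — satisfied.
[6] min(13, 26) = 13 — satisfied.
[7] x2 = 27, not > 28; antecedent false, conditional vacuously true — satisfied.
[8] x7 = 3 ≠ 1 and x8 = 28 ≠ 30; both disjuncts false — violated.
[9] x2 = 27, x3 = 26; 27 ≥ 26 (want <) — violated.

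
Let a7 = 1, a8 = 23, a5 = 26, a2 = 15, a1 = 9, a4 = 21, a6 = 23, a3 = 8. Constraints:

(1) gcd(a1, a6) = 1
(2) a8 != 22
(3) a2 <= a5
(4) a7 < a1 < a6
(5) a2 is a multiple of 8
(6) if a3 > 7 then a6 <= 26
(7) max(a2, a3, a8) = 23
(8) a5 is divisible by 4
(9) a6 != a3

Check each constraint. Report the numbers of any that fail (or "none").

(1) gcd(9, 23) = 1  OK
(2) a8 = 23, and 23 ≠ 22  OK
(3) a2 = 15, a5 = 26; 15 ≤ 26  OK
(4) values 1 < 9 < 23  OK
(5) 15 = 8*1 + 7, so 8 does not divide 15  FAIL
(6) a3 = 8 > 7, so we need a6 ≤ 26; a6 = 23 ≤ 26  OK
(7) max(15, 8, 23) = 23  OK
(8) 26 = 4*6 + 2, so 4 does not divide 26  FAIL
(9) a6 = 23, a3 = 8; distinct  OK

Violated: 5 and 8.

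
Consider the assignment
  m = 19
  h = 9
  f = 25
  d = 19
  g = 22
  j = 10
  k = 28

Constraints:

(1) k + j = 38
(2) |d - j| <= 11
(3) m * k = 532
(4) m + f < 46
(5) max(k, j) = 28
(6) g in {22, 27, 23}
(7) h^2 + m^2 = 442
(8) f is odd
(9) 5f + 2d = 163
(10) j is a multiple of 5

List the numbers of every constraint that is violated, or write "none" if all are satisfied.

All constraints are satisfied.

(1) k + j = 28 + 10 = 38 — satisfied.
(2) |19 - 10| = 9; 9 ≤ 11 — satisfied.
(3) m * k = 19 * 28 = 532 — satisfied.
(4) m + f = 19 + 25 = 44; 44 < 46 — satisfied.
(5) max(28, 10) = 28 — satisfied.
(6) g = 22 is in {22, 27, 23} — satisfied.
(7) h^2 + m^2 = 9^2 + 19^2 = 81 + 361 = 442 — satisfied.
(8) f = 25 is odd — satisfied.
(9) 5f + 2d = 5(25) + 2(19) = 163 — satisfied.
(10) 10 / 5 = 2, so 5 divides 10 — satisfied.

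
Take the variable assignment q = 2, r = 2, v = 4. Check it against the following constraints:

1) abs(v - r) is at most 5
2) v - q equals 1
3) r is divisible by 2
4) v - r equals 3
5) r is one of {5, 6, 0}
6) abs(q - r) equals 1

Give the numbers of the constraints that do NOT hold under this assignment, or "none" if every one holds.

No — constraints 2, 4, 5, and 6 are not satisfied.

1) abs(4 - 2) = 2; 2 ≤ 5 — holds.
2) v - q = 4 - 2 = 2, not 1 — does not hold.
3) 2 / 2 = 1, so 2 divides 2 — holds.
4) v - r = 4 - 2 = 2, not 3 — does not hold.
5) r = 2 is not in {5, 6, 0} — does not hold.
6) abs(2 - 2) = 0, not 1 — does not hold.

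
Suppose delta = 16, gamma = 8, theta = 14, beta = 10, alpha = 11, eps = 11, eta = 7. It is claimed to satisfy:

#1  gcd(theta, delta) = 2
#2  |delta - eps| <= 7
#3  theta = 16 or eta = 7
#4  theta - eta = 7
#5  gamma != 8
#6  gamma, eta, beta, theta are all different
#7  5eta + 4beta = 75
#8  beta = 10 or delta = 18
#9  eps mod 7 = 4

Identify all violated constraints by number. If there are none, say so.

Constraint 5 is violated.

#1 gcd(14, 16) = 2  OK
#2 |16 - 11| = 5; 5 ≤ 7  OK
#3 theta = 14 ≠ 16, but eta = 7 = 7 (second disjunct)  OK
#4 theta - eta = 14 - 7 = 7  OK
#5 gamma = 8, but 8 is required to differ  FAIL
#6 values 8, 7, 10, 14 are pairwise distinct  OK
#7 5eta + 4beta = 5(7) + 4(10) = 75  OK
#8 beta = 10 = 10 (first disjunct)  OK
#9 11 mod 7 = 4  OK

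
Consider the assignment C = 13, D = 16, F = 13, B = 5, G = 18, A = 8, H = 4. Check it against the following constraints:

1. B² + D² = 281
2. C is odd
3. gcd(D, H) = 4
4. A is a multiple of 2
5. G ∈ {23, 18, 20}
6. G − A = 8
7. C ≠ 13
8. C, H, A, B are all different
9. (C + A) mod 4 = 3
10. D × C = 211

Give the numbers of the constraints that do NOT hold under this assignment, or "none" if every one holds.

Violated: 6, 7, 9, 10.

1. B² + D² = 5² + 16² = 25 + 256 = 281 — holds.
2. C = 13 is odd — holds.
3. gcd(16, 4) = 4 — holds.
4. 8 / 2 = 4, so 2 divides 8 — holds.
5. G = 18 is in {23, 18, 20} — holds.
6. G − A = 18 − 8 = 10, not 8 — fails.
7. C = 13, but 13 is required to differ — fails.
8. values 13, 4, 8, 5 are pairwise distinct — holds.
9. C + A = 21; 21 mod 4 = 1, not 3 — fails.
10. D × C = 16 × 13 = 208, not 211 — fails.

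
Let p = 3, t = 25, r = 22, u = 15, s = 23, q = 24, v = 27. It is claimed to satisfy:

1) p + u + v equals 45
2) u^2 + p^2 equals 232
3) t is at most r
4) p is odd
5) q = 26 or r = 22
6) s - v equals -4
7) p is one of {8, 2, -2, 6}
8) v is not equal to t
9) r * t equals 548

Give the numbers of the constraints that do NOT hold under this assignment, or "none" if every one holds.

Constraints 2, 3, 7, and 9 are violated.

1) p + u + v = 3 + 15 + 27 = 45 — holds.
2) u^2 + p^2 = 15^2 + 3^2 = 225 + 9 = 234, not 232 — fails.
3) t = 25, r = 22; 25 > 22 (want ≤) — fails.
4) p = 3 is odd — holds.
5) q = 24 ≠ 26, but r = 22 = 22 (second disjunct) — holds.
6) s - v = 23 - 27 = -4 — holds.
7) p = 3 is not in {8, 2, -2, 6} — fails.
8) v = 27, t = 25; distinct — holds.
9) r * t = 22 * 25 = 550, not 548 — fails.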